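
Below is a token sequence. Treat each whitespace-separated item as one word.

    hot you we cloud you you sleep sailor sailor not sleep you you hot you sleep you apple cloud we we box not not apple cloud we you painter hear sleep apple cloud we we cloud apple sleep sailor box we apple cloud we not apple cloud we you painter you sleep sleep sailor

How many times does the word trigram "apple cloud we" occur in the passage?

5

Scanning the 52 overlapping trigram windows for "apple cloud we":
  position 18–20: apple cloud we
  position 25–27: apple cloud we
  position 32–34: apple cloud we
  position 42–44: apple cloud we
  position 46–48: apple cloud we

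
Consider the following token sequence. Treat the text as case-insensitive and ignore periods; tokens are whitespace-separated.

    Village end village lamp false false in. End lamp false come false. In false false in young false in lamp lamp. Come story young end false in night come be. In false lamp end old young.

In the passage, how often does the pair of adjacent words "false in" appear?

5

Scanning the 35 overlapping bigram windows for "false in":
  position 6–7: false in
  position 12–13: false in
  position 15–16: false in
  position 18–19: false in
  position 26–27: false in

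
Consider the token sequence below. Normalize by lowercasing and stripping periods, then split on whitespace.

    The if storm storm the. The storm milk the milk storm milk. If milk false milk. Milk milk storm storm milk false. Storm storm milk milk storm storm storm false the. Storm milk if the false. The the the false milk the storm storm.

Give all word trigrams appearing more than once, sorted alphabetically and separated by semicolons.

milk milk storm; milk storm storm; storm milk if; storm storm milk; the storm milk

Trigram counts meeting the condition (more than once):
  milk milk storm: 2
  milk storm storm: 2
  storm milk if: 2
  storm storm milk: 2
  the storm milk: 2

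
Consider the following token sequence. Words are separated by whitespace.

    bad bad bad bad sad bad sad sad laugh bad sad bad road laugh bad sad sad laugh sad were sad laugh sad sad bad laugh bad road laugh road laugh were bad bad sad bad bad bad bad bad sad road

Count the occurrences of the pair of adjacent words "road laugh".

Scanning the 41 overlapping bigram windows for "road laugh":
  position 13–14: road laugh
  position 28–29: road laugh
  position 30–31: road laugh

3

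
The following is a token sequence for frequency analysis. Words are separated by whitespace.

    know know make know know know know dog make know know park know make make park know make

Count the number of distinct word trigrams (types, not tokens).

18 tokens → 16 trigram windows in total.
Repeated trigrams (each contributes count−1 duplicates):
  know know know: 2
  make know know: 2
  park know make: 2
3 duplicate windows → 16 − 3 = 13 distinct.

13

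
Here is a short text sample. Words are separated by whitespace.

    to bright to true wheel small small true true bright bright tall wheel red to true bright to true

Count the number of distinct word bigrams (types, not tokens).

19 tokens → 18 bigram windows in total.
Repeated bigrams (each contributes count−1 duplicates):
  to true: 3
  bright to: 2
  true bright: 2
4 duplicate windows → 18 − 4 = 14 distinct.

14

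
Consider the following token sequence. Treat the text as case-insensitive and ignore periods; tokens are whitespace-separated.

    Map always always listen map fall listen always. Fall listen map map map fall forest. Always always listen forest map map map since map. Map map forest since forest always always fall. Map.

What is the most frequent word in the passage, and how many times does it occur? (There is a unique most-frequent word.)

"map", 12 times

Unigram frequencies (highest first):
  map: 12
  always: 7
  listen: 4
  fall: 4
  forest: 4
  since: 2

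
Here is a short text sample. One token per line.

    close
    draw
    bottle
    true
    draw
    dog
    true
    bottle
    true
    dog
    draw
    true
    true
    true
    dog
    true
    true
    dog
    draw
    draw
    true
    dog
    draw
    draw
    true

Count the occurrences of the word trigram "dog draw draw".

2

Scanning the 23 overlapping trigram windows for "dog draw draw":
  position 18–20: dog draw draw
  position 22–24: dog draw draw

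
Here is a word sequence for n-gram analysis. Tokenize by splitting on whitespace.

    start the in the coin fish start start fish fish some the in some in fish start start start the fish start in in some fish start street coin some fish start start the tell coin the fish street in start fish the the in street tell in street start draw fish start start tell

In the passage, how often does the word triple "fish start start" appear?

4

Scanning the 53 overlapping trigram windows for "fish start start":
  position 6–8: fish start start
  position 16–18: fish start start
  position 31–33: fish start start
  position 52–54: fish start start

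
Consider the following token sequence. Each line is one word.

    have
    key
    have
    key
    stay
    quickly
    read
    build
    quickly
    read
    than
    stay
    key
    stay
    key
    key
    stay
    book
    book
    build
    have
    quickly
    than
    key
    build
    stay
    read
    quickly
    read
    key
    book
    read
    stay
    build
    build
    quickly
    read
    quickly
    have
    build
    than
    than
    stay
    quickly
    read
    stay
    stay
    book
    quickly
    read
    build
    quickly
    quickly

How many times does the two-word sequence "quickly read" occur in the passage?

6

Scanning the 52 overlapping bigram windows for "quickly read":
  position 6–7: quickly read
  position 9–10: quickly read
  position 28–29: quickly read
  position 36–37: quickly read
  position 44–45: quickly read
  position 49–50: quickly read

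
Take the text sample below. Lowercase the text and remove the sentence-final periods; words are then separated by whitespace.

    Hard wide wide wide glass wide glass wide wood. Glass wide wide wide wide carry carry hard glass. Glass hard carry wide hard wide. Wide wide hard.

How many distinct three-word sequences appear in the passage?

27 tokens → 25 trigram windows in total.
Repeated trigrams (each contributes count−1 duplicates):
  wide wide wide: 4
  hard wide wide: 2
  wide glass wide: 2
5 duplicate windows → 25 − 5 = 20 distinct.

20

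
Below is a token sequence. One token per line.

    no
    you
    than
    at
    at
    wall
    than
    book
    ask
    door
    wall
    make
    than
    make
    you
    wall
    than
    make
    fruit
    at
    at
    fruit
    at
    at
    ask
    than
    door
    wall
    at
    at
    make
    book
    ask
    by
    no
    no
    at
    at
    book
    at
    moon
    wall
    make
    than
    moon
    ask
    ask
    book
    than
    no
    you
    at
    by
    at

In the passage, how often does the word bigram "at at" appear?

5

Scanning the 53 overlapping bigram windows for "at at":
  position 4–5: at at
  position 20–21: at at
  position 23–24: at at
  position 29–30: at at
  position 37–38: at at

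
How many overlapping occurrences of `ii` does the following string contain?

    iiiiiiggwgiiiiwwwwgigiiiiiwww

12

Sliding a length-2 window over the 29 characters (28 positions):
  position 1–2: ii
  position 2–3: ii
  position 3–4: ii
  position 4–5: ii
  position 5–6: ii
  position 11–12: ii
  position 12–13: ii
  position 13–14: ii
  position 22–23: ii
  position 23–24: ii
  … (2 more)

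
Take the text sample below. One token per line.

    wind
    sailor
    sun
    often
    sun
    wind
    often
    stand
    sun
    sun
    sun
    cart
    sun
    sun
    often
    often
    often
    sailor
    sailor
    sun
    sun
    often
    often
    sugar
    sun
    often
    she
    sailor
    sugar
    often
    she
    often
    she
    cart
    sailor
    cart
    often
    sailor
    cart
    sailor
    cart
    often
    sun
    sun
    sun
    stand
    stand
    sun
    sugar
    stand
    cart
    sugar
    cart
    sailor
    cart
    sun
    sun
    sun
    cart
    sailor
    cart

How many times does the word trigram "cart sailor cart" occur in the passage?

Scanning the 59 overlapping trigram windows for "cart sailor cart":
  position 34–36: cart sailor cart
  position 39–41: cart sailor cart
  position 53–55: cart sailor cart
  position 59–61: cart sailor cart

4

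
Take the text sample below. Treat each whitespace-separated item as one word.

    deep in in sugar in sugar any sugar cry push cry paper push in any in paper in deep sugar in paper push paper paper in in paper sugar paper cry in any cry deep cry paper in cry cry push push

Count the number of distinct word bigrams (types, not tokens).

42 tokens → 41 bigram windows in total.
Repeated bigrams (each contributes count−1 duplicates):
  in paper: 3
  paper in: 3
  cry paper: 2
  cry push: 2
  in any: 2
  in in: 2
  in sugar: 2
  paper push: 2
  … (1 more repeated)
11 duplicate windows → 41 − 11 = 30 distinct.

30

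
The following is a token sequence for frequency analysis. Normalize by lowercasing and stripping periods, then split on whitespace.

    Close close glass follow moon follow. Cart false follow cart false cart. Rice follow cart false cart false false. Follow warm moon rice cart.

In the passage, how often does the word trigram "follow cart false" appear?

3

Scanning the 22 overlapping trigram windows for "follow cart false":
  position 6–8: follow cart false
  position 9–11: follow cart false
  position 14–16: follow cart false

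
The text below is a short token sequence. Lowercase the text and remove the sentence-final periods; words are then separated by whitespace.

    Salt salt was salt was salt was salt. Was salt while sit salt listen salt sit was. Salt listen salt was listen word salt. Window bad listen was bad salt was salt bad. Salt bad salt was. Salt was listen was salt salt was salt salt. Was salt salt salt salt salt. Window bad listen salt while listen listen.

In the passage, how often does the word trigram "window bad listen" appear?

2

Scanning the 57 overlapping trigram windows for "window bad listen":
  position 25–27: window bad listen
  position 53–55: window bad listen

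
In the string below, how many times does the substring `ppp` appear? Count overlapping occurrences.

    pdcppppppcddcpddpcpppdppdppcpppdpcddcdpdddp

6

Sliding a length-3 window over the 43 characters (41 positions):
  position 4–6: ppp
  position 5–7: ppp
  position 6–8: ppp
  position 7–9: ppp
  position 19–21: ppp
  position 29–31: ppp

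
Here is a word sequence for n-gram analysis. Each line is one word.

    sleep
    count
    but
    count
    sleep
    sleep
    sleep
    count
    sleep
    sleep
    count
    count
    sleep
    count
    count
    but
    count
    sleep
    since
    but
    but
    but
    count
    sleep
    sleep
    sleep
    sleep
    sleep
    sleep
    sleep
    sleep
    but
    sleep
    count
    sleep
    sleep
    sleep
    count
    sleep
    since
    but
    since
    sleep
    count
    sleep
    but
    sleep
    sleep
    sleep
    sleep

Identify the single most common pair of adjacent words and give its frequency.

Bigram frequencies (highest first):
  sleep sleep: 15
  count sleep: 8
  sleep count: 7
  but count: 3
  count but: 2
  count count: 2
  … (7 more, each ≤ 2)

"sleep sleep", 15 times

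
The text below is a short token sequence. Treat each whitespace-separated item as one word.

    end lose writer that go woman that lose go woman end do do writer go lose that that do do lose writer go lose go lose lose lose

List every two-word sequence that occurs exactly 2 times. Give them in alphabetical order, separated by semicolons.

do do; go woman; lose go; lose lose; lose writer; writer go

Bigram counts meeting the condition (exactly 2 times):
  do do: 2
  go woman: 2
  lose go: 2
  lose lose: 2
  lose writer: 2
  writer go: 2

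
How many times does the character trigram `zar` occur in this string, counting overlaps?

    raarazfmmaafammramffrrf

Sliding a length-3 window over the 23 characters (21 positions):
  (no match at any position)

0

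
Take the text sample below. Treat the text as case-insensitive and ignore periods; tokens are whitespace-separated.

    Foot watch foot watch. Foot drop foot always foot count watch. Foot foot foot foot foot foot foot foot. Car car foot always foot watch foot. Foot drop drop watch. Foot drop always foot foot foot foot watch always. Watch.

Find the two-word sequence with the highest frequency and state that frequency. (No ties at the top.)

"foot foot", 11 times

Bigram frequencies (highest first):
  foot foot: 11
  watch foot: 5
  foot watch: 4
  foot drop: 3
  always foot: 3
  foot always: 2
  … (11 more, each ≤ 1)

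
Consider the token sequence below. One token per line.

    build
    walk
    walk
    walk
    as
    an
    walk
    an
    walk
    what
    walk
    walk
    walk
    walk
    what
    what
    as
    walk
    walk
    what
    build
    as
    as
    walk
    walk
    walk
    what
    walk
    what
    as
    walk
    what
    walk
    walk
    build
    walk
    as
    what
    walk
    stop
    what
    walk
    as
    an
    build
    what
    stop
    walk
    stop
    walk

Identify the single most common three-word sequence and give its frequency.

Trigram frequencies (highest first):
  walk walk walk: 4
  walk what walk: 3
  walk walk what: 3
  walk as an: 2
  what walk walk: 2
  what as walk: 2
  … (31 more, each ≤ 2)

"walk walk walk", 4 times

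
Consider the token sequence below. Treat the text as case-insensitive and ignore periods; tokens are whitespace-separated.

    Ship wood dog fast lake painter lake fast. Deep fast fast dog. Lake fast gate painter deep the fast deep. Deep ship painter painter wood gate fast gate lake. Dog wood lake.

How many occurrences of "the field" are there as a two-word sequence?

0

Scanning the 31 overlapping bigram windows for "the field":
  (none found)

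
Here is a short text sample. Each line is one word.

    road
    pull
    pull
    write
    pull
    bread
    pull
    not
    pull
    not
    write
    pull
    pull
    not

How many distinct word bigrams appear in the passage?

9

14 tokens → 13 bigram windows in total.
Repeated bigrams (each contributes count−1 duplicates):
  pull not: 3
  pull pull: 2
  write pull: 2
4 duplicate windows → 13 − 4 = 9 distinct.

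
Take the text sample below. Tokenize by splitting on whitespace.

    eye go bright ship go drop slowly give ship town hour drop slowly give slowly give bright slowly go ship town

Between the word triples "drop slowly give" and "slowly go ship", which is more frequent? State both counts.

"drop slowly give": 2 occurrences
"slowly go ship": 1 occurrence

"drop slowly give" (2 vs 1)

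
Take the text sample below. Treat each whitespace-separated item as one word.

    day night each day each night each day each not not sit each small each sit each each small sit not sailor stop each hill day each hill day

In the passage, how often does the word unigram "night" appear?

2

Scanning the 29 tokens for "night":
  position 2: night
  position 6: night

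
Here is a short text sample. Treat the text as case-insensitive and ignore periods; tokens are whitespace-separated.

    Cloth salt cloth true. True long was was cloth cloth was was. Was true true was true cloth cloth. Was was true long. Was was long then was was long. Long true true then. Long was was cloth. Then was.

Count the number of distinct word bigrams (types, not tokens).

40 tokens → 39 bigram windows in total.
Repeated bigrams (each contributes count−1 duplicates):
  was was: 7
  long was: 3
  true true: 3
  was true: 3
  cloth cloth: 2
  cloth was: 2
  then was: 2
  true long: 2
  … (2 more repeated)
18 duplicate windows → 39 − 18 = 21 distinct.

21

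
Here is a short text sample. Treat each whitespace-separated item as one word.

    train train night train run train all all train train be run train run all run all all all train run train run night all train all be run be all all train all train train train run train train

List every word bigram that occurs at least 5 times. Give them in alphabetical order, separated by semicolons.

Bigram counts meeting the condition (at least 5 times):
  all train: 5
  train run: 5
  train train: 5

all train; train run; train train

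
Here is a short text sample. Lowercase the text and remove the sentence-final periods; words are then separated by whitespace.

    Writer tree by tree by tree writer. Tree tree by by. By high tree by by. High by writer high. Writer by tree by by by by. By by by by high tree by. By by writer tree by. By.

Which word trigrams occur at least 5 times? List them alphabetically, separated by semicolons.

by by by; tree by by

Trigram counts meeting the condition (at least 5 times):
  by by by: 8
  tree by by: 5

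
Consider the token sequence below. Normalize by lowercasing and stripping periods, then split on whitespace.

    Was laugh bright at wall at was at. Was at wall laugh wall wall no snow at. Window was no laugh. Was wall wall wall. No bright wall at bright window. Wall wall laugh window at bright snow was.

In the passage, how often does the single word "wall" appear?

10

Scanning the 39 tokens for "wall":
  position 5: wall
  position 11: wall
  position 13: wall
  position 14: wall
  position 23: wall
  position 24: wall
  position 25: wall
  position 28: wall
  position 32: wall
  position 33: wall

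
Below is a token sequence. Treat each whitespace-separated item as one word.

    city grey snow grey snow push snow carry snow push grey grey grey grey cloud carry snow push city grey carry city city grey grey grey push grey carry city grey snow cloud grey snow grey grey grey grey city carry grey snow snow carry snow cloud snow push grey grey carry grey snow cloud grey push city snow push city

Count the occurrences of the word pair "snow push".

Scanning the 60 overlapping bigram windows for "snow push":
  position 5–6: snow push
  position 9–10: snow push
  position 17–18: snow push
  position 48–49: snow push
  position 59–60: snow push

5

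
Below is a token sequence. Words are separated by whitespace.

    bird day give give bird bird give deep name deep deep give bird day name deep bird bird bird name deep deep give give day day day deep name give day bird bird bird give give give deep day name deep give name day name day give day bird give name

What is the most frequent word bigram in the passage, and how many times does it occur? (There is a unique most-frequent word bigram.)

"bird bird", 5 times

Bigram frequencies (highest first):
  bird bird: 5
  give give: 4
  name deep: 4
  bird give: 3
  deep give: 3
  day name: 3
  … (16 more, each ≤ 3)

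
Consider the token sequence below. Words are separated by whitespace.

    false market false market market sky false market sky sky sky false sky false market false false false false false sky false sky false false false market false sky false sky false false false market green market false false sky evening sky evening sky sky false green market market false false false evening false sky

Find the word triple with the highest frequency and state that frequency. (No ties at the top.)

"false false false", 6 times

Trigram frequencies (highest first):
  false false false: 6
  false sky false: 5
  false market false: 3
  sky false sky: 3
  market false false: 3
  sky false market: 2
  … (26 more, each ≤ 2)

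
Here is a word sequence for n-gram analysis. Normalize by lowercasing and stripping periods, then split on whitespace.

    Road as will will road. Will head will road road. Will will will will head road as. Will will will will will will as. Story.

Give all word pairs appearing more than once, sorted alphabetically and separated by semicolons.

Bigram counts meeting the condition (more than once):
  as will: 2
  road as: 2
  road will: 2
  will head: 2
  will road: 2
  will will: 9

as will; road as; road will; will head; will road; will will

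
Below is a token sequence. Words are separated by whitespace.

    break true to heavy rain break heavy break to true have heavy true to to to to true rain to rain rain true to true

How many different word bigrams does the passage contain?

25 tokens → 24 bigram windows in total.
Repeated bigrams (each contributes count−1 duplicates):
  to to: 3
  to true: 3
  true to: 3
6 duplicate windows → 24 − 6 = 18 distinct.

18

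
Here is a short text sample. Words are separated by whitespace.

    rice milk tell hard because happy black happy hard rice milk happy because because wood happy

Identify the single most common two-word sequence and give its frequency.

Bigram frequencies (highest first):
  rice milk: 2
  milk tell: 1
  tell hard: 1
  hard because: 1
  because happy: 1
  happy black: 1
  … (8 more, each ≤ 1)

"rice milk", 2 times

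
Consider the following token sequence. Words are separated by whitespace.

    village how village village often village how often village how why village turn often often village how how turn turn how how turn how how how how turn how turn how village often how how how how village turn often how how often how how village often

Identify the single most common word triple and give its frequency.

"how how how", 4 times

Trigram frequencies (highest first):
  how how how: 4
  often village how: 3
  how how turn: 3
  how turn how: 3
  often how how: 3
  village turn often: 2
  … (24 more, each ≤ 2)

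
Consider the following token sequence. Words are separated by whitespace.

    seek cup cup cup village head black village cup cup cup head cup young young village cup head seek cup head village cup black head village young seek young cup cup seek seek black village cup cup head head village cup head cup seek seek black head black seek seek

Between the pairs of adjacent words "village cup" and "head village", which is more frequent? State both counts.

"village cup": 5 occurrences
"head village": 3 occurrences

"village cup" (5 vs 3)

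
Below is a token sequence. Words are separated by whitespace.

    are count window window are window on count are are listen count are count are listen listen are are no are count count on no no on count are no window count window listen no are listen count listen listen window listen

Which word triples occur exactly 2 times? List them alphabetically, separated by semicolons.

are listen count; on count are

Trigram counts meeting the condition (exactly 2 times):
  are listen count: 2
  on count are: 2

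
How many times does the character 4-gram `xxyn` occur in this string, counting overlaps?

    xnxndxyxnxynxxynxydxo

1

Sliding a length-4 window over the 21 characters (18 positions):
  position 13–16: xxyn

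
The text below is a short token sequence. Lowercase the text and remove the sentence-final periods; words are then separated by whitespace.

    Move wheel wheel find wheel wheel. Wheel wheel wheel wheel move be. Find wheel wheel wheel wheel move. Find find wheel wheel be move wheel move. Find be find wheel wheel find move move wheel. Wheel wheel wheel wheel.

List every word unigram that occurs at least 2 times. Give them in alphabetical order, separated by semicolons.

Unigram counts meeting the condition (at least 2 times):
  be: 3
  find: 7
  move: 7
  wheel: 22

be; find; move; wheel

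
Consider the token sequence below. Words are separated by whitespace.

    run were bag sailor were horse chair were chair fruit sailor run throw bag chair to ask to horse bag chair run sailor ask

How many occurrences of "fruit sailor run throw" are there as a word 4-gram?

Scanning the 21 overlapping 4-gram windows for "fruit sailor run throw":
  position 10–13: fruit sailor run throw

1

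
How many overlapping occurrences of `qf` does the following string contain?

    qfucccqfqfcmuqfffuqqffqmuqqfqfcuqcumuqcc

7

Sliding a length-2 window over the 40 characters (39 positions):
  position 1–2: qf
  position 7–8: qf
  position 9–10: qf
  position 14–15: qf
  position 20–21: qf
  position 27–28: qf
  position 29–30: qf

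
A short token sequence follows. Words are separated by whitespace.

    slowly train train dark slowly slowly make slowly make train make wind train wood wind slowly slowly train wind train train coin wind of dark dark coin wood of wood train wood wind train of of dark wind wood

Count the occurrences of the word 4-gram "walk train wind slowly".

0

Scanning the 36 overlapping 4-gram windows for "walk train wind slowly":
  (none found)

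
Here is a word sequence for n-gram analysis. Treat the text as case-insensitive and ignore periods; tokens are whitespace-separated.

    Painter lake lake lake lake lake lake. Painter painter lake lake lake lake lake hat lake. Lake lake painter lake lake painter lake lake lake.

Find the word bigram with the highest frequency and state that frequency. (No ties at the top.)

Bigram frequencies (highest first):
  lake lake: 14
  painter lake: 4
  lake painter: 3
  painter painter: 1
  lake hat: 1
  hat lake: 1

"lake lake", 14 times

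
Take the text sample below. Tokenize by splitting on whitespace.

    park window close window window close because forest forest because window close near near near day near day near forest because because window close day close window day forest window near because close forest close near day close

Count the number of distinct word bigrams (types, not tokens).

25

38 tokens → 37 bigram windows in total.
Repeated bigrams (each contributes count−1 duplicates):
  window close: 4
  near day: 3
  because window: 2
  close near: 2
  close window: 2
  day close: 2
  day near: 2
  forest because: 2
  … (1 more repeated)
12 duplicate windows → 37 − 12 = 25 distinct.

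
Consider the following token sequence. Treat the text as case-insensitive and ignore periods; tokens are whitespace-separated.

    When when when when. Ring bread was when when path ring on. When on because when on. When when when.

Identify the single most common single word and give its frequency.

"when", 11 times

Unigram frequencies (highest first):
  when: 11
  on: 3
  ring: 2
  bread: 1
  was: 1
  path: 1
  … (1 more, each ≤ 1)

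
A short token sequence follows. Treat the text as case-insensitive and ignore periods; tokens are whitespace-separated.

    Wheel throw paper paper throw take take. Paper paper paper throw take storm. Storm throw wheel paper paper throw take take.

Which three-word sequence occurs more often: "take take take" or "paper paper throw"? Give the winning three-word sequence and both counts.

"paper paper throw" (3 vs 0)

"take take take": 0 occurrences
"paper paper throw": 3 occurrences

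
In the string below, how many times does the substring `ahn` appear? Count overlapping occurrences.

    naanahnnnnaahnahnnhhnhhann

Sliding a length-3 window over the 26 characters (24 positions):
  position 5–7: ahn
  position 12–14: ahn
  position 15–17: ahn

3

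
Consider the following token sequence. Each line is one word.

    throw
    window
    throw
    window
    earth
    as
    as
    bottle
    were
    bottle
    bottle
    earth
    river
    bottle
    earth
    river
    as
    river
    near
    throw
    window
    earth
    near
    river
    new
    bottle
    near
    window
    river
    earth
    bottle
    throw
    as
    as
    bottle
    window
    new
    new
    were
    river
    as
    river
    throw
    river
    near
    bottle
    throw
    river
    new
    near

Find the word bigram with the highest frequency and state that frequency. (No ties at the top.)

Bigram frequencies (highest first):
  throw window: 3
  window earth: 2
  as as: 2
  as bottle: 2
  bottle earth: 2
  earth river: 2
  … (30 more, each ≤ 2)

"throw window", 3 times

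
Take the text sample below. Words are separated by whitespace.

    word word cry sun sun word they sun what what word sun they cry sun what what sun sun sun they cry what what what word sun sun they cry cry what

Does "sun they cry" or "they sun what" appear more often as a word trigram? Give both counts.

"sun they cry" (3 vs 1)

"sun they cry": 3 occurrences
"they sun what": 1 occurrence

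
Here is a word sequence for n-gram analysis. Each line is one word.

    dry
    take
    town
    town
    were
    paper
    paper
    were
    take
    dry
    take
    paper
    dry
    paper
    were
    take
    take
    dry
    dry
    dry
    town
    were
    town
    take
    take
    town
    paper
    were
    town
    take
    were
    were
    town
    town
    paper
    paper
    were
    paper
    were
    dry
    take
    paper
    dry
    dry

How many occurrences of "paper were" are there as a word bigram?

Scanning the 43 overlapping bigram windows for "paper were":
  position 7–8: paper were
  position 14–15: paper were
  position 27–28: paper were
  position 36–37: paper were
  position 38–39: paper were

5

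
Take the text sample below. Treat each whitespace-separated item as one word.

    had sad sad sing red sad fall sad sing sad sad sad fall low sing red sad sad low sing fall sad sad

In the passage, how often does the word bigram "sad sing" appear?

Scanning the 22 overlapping bigram windows for "sad sing":
  position 3–4: sad sing
  position 8–9: sad sing

2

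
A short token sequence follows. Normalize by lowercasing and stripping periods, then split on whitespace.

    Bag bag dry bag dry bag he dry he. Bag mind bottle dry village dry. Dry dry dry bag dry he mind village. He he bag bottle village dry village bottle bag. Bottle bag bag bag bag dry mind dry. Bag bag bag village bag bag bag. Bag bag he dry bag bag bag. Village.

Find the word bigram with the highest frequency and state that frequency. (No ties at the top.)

Bigram frequencies (highest first):
  bag bag: 12
  dry bag: 5
  bag dry: 4
  dry dry: 3
  bag he: 2
  he dry: 2
  … (19 more, each ≤ 2)

"bag bag", 12 times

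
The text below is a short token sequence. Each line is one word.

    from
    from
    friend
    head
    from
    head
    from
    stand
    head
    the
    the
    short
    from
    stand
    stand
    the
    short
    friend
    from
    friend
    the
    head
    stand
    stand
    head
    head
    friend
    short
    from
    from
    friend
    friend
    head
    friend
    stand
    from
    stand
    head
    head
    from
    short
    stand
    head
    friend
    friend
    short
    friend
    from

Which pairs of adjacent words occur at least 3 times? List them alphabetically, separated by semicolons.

Bigram counts meeting the condition (at least 3 times):
  from friend: 3
  from stand: 3
  head friend: 3
  head from: 3
  stand head: 4

from friend; from stand; head friend; head from; stand head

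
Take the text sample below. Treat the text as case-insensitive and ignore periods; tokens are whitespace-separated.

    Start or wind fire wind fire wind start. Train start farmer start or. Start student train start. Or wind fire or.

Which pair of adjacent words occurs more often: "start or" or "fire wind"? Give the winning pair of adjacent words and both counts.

"start or" (3 vs 2)

"start or": 3 occurrences
"fire wind": 2 occurrences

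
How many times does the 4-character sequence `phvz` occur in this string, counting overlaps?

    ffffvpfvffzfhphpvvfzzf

Sliding a length-4 window over the 22 characters (19 positions):
  (no match at any position)

0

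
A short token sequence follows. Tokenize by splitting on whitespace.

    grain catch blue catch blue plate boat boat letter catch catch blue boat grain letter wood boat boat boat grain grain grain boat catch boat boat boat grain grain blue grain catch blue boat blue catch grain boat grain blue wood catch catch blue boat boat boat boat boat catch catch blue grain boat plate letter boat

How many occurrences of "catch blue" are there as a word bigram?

Scanning the 56 overlapping bigram windows for "catch blue":
  position 2–3: catch blue
  position 4–5: catch blue
  position 11–12: catch blue
  position 32–33: catch blue
  position 43–44: catch blue
  position 51–52: catch blue

6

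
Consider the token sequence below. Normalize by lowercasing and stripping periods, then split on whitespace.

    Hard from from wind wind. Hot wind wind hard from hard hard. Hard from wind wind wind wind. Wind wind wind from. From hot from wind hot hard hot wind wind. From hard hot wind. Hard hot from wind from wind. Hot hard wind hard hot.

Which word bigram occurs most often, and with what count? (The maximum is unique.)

"wind wind", 9 times

Bigram frequencies (highest first):
  wind wind: 9
  from wind: 5
  hard hot: 4
  hard from: 3
  wind hot: 3
  hot wind: 3
  … (9 more, each ≤ 3)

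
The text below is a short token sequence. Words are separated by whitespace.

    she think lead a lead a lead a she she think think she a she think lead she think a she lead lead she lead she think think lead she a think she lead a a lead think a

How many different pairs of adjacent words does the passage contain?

16

39 tokens → 38 bigram windows in total.
Repeated bigrams (each contributes count−1 duplicates):
  she think: 5
  lead a: 4
  lead she: 4
  a lead: 3
  a she: 3
  she lead: 3
  think lead: 3
  she a: 2
  … (3 more repeated)
22 duplicate windows → 38 − 22 = 16 distinct.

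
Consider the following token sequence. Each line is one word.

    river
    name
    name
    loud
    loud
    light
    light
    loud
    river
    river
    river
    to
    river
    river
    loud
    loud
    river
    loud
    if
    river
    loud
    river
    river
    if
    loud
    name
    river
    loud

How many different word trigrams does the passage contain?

28 tokens → 26 trigram windows in total.
Repeated trigrams (each contributes count−1 duplicates):
  loud river river: 2
1 duplicate windows → 26 − 1 = 25 distinct.

25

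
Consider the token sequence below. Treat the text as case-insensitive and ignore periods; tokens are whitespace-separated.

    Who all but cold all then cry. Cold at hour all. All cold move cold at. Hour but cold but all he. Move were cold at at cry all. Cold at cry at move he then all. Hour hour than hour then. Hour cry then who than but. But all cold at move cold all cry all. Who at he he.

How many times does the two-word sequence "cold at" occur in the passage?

Scanning the 60 overlapping bigram windows for "cold at":
  position 8–9: cold at
  position 15–16: cold at
  position 25–26: cold at
  position 30–31: cold at
  position 51–52: cold at

5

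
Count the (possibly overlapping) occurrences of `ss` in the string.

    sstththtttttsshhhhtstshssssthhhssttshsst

Sliding a length-2 window over the 40 characters (39 positions):
  position 1–2: ss
  position 13–14: ss
  position 24–25: ss
  position 25–26: ss
  position 26–27: ss
  position 32–33: ss
  position 38–39: ss

7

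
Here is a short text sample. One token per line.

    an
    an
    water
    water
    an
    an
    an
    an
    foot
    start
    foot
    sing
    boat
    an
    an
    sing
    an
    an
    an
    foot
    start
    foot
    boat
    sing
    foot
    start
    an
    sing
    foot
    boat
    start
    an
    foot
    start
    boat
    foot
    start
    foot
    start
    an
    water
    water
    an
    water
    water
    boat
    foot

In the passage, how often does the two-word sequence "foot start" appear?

Scanning the 46 overlapping bigram windows for "foot start":
  position 9–10: foot start
  position 20–21: foot start
  position 25–26: foot start
  position 33–34: foot start
  position 36–37: foot start
  position 38–39: foot start

6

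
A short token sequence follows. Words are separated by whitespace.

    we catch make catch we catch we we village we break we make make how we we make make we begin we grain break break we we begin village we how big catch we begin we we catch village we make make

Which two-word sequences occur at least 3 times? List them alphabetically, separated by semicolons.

Bigram counts meeting the condition (at least 3 times):
  catch we: 3
  make make: 3
  village we: 3
  we begin: 3
  we catch: 3
  we make: 3
  we we: 4

catch we; make make; village we; we begin; we catch; we make; we we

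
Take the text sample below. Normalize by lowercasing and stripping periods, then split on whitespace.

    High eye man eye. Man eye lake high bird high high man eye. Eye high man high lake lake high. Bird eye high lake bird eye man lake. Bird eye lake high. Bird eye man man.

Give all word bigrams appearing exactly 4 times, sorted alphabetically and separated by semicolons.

Bigram counts meeting the condition (exactly 4 times):
  bird eye: 4
  eye man: 4

bird eye; eye man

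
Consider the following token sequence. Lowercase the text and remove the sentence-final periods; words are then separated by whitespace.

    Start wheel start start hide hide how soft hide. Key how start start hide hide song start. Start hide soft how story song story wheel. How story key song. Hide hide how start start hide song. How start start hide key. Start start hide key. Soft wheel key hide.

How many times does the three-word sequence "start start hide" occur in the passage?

Scanning the 47 overlapping trigram windows for "start start hide":
  position 3–5: start start hide
  position 12–14: start start hide
  position 17–19: start start hide
  position 33–35: start start hide
  position 38–40: start start hide
  position 42–44: start start hide

6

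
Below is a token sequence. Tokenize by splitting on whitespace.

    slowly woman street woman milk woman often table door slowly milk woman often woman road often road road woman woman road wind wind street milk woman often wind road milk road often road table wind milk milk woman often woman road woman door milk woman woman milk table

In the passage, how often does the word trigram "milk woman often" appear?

4

Scanning the 46 overlapping trigram windows for "milk woman often":
  position 5–7: milk woman often
  position 11–13: milk woman often
  position 25–27: milk woman often
  position 37–39: milk woman often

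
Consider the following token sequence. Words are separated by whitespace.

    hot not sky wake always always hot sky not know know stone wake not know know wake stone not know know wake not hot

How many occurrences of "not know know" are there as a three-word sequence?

3

Scanning the 22 overlapping trigram windows for "not know know":
  position 9–11: not know know
  position 14–16: not know know
  position 19–21: not know know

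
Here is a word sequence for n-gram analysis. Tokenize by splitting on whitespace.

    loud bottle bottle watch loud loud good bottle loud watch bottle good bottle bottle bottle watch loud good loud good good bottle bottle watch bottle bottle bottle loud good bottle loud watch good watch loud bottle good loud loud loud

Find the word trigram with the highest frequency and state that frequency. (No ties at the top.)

"bottle bottle watch", 3 times

Trigram frequencies (highest first):
  bottle bottle watch: 3
  bottle watch loud: 2
  loud good bottle: 2
  good bottle loud: 2
  bottle loud watch: 2
  good bottle bottle: 2
  … (24 more, each ≤ 2)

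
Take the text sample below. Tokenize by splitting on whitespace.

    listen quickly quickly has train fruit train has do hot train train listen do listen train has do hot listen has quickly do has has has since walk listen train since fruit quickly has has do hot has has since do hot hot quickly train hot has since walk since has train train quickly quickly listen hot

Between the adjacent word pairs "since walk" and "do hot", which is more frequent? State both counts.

"since walk": 2 occurrences
"do hot": 4 occurrences

"do hot" (4 vs 2)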